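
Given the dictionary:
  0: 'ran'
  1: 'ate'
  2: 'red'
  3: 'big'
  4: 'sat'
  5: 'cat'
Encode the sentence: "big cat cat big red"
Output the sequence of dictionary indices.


Look up each word in the dictionary:
  'big' -> 3
  'cat' -> 5
  'cat' -> 5
  'big' -> 3
  'red' -> 2

Encoded: [3, 5, 5, 3, 2]


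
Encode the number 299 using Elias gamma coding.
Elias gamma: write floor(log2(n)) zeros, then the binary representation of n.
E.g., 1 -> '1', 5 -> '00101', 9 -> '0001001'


num_bits = floor(log2(299)) + 1 = 9
leading_zeros = num_bits - 1 = 8
binary(299) = 100101011

Elias gamma(299) = '00000000' + '100101011' = 00000000100101011 (17 bits)


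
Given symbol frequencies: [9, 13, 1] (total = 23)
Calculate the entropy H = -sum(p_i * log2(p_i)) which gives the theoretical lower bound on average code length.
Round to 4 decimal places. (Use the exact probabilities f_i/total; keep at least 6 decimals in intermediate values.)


Per-symbol terms -p_i * log2(p_i) with p_i = f_i/23:
  p = 9/23 = 0.391304: log2(p) = -1.353637, -p*log2(p) = 0.529684
  p = 13/23 = 0.565217: log2(p) = -0.823122, -p*log2(p) = 0.465243
  p = 1/23 = 0.043478: log2(p) = -4.523562, -p*log2(p) = 0.196677
H = 0.529684 + 0.465243 + 0.196677 = 1.191604

H = 1.1916 bits/symbol


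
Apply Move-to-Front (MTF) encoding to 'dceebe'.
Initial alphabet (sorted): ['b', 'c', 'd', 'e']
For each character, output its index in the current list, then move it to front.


MTF encoding:
'd': index 2 in ['b', 'c', 'd', 'e'] -> ['d', 'b', 'c', 'e']
'c': index 2 in ['d', 'b', 'c', 'e'] -> ['c', 'd', 'b', 'e']
'e': index 3 in ['c', 'd', 'b', 'e'] -> ['e', 'c', 'd', 'b']
'e': index 0 in ['e', 'c', 'd', 'b'] -> ['e', 'c', 'd', 'b']
'b': index 3 in ['e', 'c', 'd', 'b'] -> ['b', 'e', 'c', 'd']
'e': index 1 in ['b', 'e', 'c', 'd'] -> ['e', 'b', 'c', 'd']


Output: [2, 2, 3, 0, 3, 1]


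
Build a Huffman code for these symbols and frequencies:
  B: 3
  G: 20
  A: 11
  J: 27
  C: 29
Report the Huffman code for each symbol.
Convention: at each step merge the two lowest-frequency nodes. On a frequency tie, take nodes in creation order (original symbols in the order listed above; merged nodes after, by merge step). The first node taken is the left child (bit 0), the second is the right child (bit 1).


Huffman tree construction:
Step 1: Merge B(3) + A(11) = 14
Step 2: Merge (B+A)(14) + G(20) = 34
Step 3: Merge J(27) + C(29) = 56
Step 4: Merge ((B+A)+G)(34) + (J+C)(56) = 90
Read each symbol's code off the tree from the root (left child = 0, right child = 1).

Codes:
  B: 000 (length 3)
  G: 01 (length 2)
  A: 001 (length 3)
  J: 10 (length 2)
  C: 11 (length 2)
Average code length: 194/90 = 2.1556 bits/symbol


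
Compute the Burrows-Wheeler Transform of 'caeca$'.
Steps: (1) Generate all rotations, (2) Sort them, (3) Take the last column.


Rotations (sorted):
  0: $caeca -> last char: a
  1: a$caec -> last char: c
  2: aeca$c -> last char: c
  3: ca$cae -> last char: e
  4: caeca$ -> last char: $
  5: eca$ca -> last char: a


BWT = acce$a


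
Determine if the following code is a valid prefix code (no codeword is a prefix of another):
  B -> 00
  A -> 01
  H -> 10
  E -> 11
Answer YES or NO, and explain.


Checking each pair (does one codeword prefix another?):
  B='00' vs A='01': no prefix
  B='00' vs H='10': no prefix
  B='00' vs E='11': no prefix
  A='01' vs B='00': no prefix
  A='01' vs H='10': no prefix
  A='01' vs E='11': no prefix
  H='10' vs B='00': no prefix
  H='10' vs A='01': no prefix
  H='10' vs E='11': no prefix
  E='11' vs B='00': no prefix
  E='11' vs A='01': no prefix
  E='11' vs H='10': no prefix
No violation found over all pairs.

YES -- this is a valid prefix code. No codeword is a prefix of any other codeword.


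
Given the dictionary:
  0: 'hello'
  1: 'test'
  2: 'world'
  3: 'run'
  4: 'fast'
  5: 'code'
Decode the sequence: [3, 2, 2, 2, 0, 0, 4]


Look up each index in the dictionary:
  3 -> 'run'
  2 -> 'world'
  2 -> 'world'
  2 -> 'world'
  0 -> 'hello'
  0 -> 'hello'
  4 -> 'fast'

Decoded: "run world world world hello hello fast"


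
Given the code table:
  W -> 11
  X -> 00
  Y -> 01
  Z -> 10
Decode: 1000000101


Decoding:
10 -> Z
00 -> X
00 -> X
01 -> Y
01 -> Y


Result: ZXXYY


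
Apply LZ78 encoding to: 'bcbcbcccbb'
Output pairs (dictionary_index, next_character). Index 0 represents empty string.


LZ78 encoding steps:
Dictionary: {0: ''}
Step 1: w='' (idx 0), next='b' -> output (0, 'b'), add 'b' as idx 1
Step 2: w='' (idx 0), next='c' -> output (0, 'c'), add 'c' as idx 2
Step 3: w='b' (idx 1), next='c' -> output (1, 'c'), add 'bc' as idx 3
Step 4: w='bc' (idx 3), next='c' -> output (3, 'c'), add 'bcc' as idx 4
Step 5: w='c' (idx 2), next='b' -> output (2, 'b'), add 'cb' as idx 5
Step 6: w='b' (idx 1), end of input -> output (1, '')


Encoded: [(0, 'b'), (0, 'c'), (1, 'c'), (3, 'c'), (2, 'b'), (1, '')]


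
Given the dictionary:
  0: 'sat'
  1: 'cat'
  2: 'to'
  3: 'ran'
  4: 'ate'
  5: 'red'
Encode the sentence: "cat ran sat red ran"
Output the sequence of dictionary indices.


Look up each word in the dictionary:
  'cat' -> 1
  'ran' -> 3
  'sat' -> 0
  'red' -> 5
  'ran' -> 3

Encoded: [1, 3, 0, 5, 3]


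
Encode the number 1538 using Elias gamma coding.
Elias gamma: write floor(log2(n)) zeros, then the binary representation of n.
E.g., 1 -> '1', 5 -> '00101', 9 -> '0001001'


num_bits = floor(log2(1538)) + 1 = 11
leading_zeros = num_bits - 1 = 10
binary(1538) = 11000000010

Elias gamma(1538) = '0000000000' + '11000000010' = 000000000011000000010 (21 bits)


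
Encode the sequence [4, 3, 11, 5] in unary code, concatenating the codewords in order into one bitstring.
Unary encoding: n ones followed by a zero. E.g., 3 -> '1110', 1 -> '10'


Encode each number as n ones followed by a terminating 0:
  4 -> 11110 (5 bits)
  3 -> 1110 (4 bits)
  11 -> 111111111110 (12 bits)
  5 -> 111110 (6 bits)
Total length = 5 + 4 + 12 + 6 = 27 bits.

Unary([4, 3, 11, 5]) = 111101110111111111110111110 (27 bits)


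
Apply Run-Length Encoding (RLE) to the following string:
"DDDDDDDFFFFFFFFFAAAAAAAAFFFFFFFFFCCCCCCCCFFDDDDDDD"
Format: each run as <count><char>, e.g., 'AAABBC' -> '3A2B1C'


Scanning runs left to right:
  i=0: run of 'D' x 7 -> '7D'
  i=7: run of 'F' x 9 -> '9F'
  i=16: run of 'A' x 8 -> '8A'
  i=24: run of 'F' x 9 -> '9F'
  i=33: run of 'C' x 8 -> '8C'
  i=41: run of 'F' x 2 -> '2F'
  i=43: run of 'D' x 7 -> '7D'

RLE = 7D9F8A9F8C2F7D


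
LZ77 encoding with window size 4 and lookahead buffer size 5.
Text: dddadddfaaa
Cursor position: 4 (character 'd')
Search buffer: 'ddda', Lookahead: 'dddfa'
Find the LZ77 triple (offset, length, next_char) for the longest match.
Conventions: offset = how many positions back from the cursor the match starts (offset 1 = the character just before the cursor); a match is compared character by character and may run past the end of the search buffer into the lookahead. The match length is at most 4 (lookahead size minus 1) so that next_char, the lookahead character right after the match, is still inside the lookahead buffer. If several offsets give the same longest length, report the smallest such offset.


Try each offset into the search buffer:
  offset=1 (pos 3, char 'a'): match length 0
  offset=2 (pos 2, char 'd'): match length 1
  offset=3 (pos 1, char 'd'): match length 2
  offset=4 (pos 0, char 'd'): match length 3
Longest match has length 3 at offset 4.
next_char = character at position 4 + 3 = 7 -> 'f'

Best match: offset=4, length=3 (matching 'ddd' starting at position 0)
LZ77 triple: (4, 3, 'f')


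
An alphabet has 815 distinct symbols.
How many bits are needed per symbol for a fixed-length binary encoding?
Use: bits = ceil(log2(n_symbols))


log2(815) = 9.6707
Bracket: 2^9 = 512 < 815 <= 2^10 = 1024
So ceil(log2(815)) = 10

bits = ceil(log2(815)) = ceil(9.6707) = 10 bits


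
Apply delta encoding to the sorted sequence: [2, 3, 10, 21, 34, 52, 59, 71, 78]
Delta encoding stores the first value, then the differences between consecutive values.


First value: 2
Deltas:
  3 - 2 = 1
  10 - 3 = 7
  21 - 10 = 11
  34 - 21 = 13
  52 - 34 = 18
  59 - 52 = 7
  71 - 59 = 12
  78 - 71 = 7


Delta encoded: [2, 1, 7, 11, 13, 18, 7, 12, 7]


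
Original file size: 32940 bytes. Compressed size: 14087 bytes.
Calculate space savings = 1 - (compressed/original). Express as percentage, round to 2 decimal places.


ratio = compressed/original = 14087/32940 = 0.427656
savings = 1 - ratio = 1 - 0.427656 = 0.572344
as a percentage: 0.572344 * 100 = 57.23%

Space savings = 1 - 14087/32940 = 57.23%


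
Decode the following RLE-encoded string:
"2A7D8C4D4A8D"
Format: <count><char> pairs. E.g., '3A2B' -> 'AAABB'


Expanding each <count><char> pair:
  2A -> 'AA'
  7D -> 'DDDDDDD'
  8C -> 'CCCCCCCC'
  4D -> 'DDDD'
  4A -> 'AAAA'
  8D -> 'DDDDDDDD'

Decoded = AADDDDDDDCCCCCCCCDDDDAAAADDDDDDDD


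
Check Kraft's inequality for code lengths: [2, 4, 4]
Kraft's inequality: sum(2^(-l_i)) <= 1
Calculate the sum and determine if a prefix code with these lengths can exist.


Sum = 2^(-2) + 2^(-4) + 2^(-4)
    = 0.25 + 0.0625 + 0.0625
    = 6/16 = 0.375
Since 0.375 <= 1, Kraft's inequality IS satisfied.
A prefix code with these lengths CAN exist.

Kraft sum = 0.375. Satisfied.


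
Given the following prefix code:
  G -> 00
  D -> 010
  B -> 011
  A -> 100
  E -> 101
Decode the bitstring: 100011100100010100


Decoding step by step:
Bits 100 -> A
Bits 011 -> B
Bits 100 -> A
Bits 100 -> A
Bits 010 -> D
Bits 100 -> A


Decoded message: ABAADA


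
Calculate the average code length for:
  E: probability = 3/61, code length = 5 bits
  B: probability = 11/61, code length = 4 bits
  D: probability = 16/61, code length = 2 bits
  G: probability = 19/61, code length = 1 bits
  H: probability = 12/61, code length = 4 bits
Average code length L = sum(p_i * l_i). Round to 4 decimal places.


Weighted contributions p_i * l_i:
  E: (3/61) * 5 = 15/61
  B: (11/61) * 4 = 44/61
  D: (16/61) * 2 = 32/61
  G: (19/61) * 1 = 19/61
  H: (12/61) * 4 = 48/61
Sum = (15 + 44 + 32 + 19 + 48)/61 = 158/61

L = 158/61 = 2.5902 bits/symbol


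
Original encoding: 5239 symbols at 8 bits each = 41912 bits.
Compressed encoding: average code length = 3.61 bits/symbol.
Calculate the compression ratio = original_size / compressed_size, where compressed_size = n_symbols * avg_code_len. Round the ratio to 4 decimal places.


original_size = n_symbols * orig_bits = 5239 * 8 = 41912 bits
compressed_size = n_symbols * avg_code_len = 5239 * 3.61 = 18912.79 bits
ratio = original_size / compressed_size = 41912 / 18912.79 = 2.2161

Compression ratio = 2.2161


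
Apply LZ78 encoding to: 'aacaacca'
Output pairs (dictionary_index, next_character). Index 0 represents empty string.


LZ78 encoding steps:
Dictionary: {0: ''}
Step 1: w='' (idx 0), next='a' -> output (0, 'a'), add 'a' as idx 1
Step 2: w='a' (idx 1), next='c' -> output (1, 'c'), add 'ac' as idx 2
Step 3: w='a' (idx 1), next='a' -> output (1, 'a'), add 'aa' as idx 3
Step 4: w='' (idx 0), next='c' -> output (0, 'c'), add 'c' as idx 4
Step 5: w='c' (idx 4), next='a' -> output (4, 'a'), add 'ca' as idx 5


Encoded: [(0, 'a'), (1, 'c'), (1, 'a'), (0, 'c'), (4, 'a')]


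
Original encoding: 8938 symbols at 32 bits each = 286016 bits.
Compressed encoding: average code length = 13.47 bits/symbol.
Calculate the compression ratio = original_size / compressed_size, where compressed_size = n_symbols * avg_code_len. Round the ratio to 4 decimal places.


original_size = n_symbols * orig_bits = 8938 * 32 = 286016 bits
compressed_size = n_symbols * avg_code_len = 8938 * 13.47 = 120394.86 bits
ratio = original_size / compressed_size = 286016 / 120394.86 = 2.3756

Compression ratio = 2.3756


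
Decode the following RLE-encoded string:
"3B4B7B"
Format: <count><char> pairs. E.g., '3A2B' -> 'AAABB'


Expanding each <count><char> pair:
  3B -> 'BBB'
  4B -> 'BBBB'
  7B -> 'BBBBBBB'

Decoded = BBBBBBBBBBBBBB


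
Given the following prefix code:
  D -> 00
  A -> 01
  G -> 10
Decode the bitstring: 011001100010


Decoding step by step:
Bits 01 -> A
Bits 10 -> G
Bits 01 -> A
Bits 10 -> G
Bits 00 -> D
Bits 10 -> G


Decoded message: AGAGDG


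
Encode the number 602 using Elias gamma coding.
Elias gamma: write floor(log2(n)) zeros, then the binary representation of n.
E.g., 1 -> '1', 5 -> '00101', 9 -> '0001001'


num_bits = floor(log2(602)) + 1 = 10
leading_zeros = num_bits - 1 = 9
binary(602) = 1001011010

Elias gamma(602) = '000000000' + '1001011010' = 0000000001001011010 (19 bits)


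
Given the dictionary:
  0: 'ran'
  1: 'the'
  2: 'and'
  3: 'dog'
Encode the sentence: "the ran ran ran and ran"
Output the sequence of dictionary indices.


Look up each word in the dictionary:
  'the' -> 1
  'ran' -> 0
  'ran' -> 0
  'ran' -> 0
  'and' -> 2
  'ran' -> 0

Encoded: [1, 0, 0, 0, 2, 0]


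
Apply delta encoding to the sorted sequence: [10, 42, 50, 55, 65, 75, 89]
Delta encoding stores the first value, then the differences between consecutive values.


First value: 10
Deltas:
  42 - 10 = 32
  50 - 42 = 8
  55 - 50 = 5
  65 - 55 = 10
  75 - 65 = 10
  89 - 75 = 14


Delta encoded: [10, 32, 8, 5, 10, 10, 14]


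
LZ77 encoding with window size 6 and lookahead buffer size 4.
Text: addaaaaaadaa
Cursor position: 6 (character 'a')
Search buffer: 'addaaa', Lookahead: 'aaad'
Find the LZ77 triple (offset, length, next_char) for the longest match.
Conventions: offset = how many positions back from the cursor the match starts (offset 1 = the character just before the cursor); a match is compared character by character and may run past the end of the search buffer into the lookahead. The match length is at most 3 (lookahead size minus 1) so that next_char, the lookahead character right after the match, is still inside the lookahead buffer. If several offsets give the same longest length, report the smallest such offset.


Try each offset into the search buffer:
  offset=1 (pos 5, char 'a'): match length 3
  offset=2 (pos 4, char 'a'): match length 3
  offset=3 (pos 3, char 'a'): match length 3
  offset=4 (pos 2, char 'd'): match length 0
  offset=5 (pos 1, char 'd'): match length 0
  offset=6 (pos 0, char 'a'): match length 1
Longest match has length 3, found at offsets 1, 2, 3; take the smallest, offset 1.
next_char = character at position 6 + 3 = 9 -> 'd'

Best match: offset=1, length=3 (matching 'aaa' starting at position 5)
LZ77 triple: (1, 3, 'd')


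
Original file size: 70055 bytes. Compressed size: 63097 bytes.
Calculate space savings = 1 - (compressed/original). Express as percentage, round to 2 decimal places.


ratio = compressed/original = 63097/70055 = 0.900678
savings = 1 - ratio = 1 - 0.900678 = 0.099322
as a percentage: 0.099322 * 100 = 9.93%

Space savings = 1 - 63097/70055 = 9.93%


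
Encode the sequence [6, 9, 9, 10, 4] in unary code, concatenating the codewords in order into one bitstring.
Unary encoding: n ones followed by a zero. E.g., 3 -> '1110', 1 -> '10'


Encode each number as n ones followed by a terminating 0:
  6 -> 1111110 (7 bits)
  9 -> 1111111110 (10 bits)
  9 -> 1111111110 (10 bits)
  10 -> 11111111110 (11 bits)
  4 -> 11110 (5 bits)
Total length = 7 + 10 + 10 + 11 + 5 = 43 bits.

Unary([6, 9, 9, 10, 4]) = 1111110111111111011111111101111111111011110 (43 bits)


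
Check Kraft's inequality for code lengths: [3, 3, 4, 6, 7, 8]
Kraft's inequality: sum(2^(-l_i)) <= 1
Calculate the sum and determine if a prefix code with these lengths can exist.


Sum = 2^(-3) + 2^(-3) + 2^(-4) + 2^(-6) + 2^(-7) + 2^(-8)
    = 0.125 + 0.125 + 0.0625 + 0.015625 + 0.0078125 + 0.00390625
    = 87/256 = 0.33984375
Since 0.33984375 <= 1, Kraft's inequality IS satisfied.
A prefix code with these lengths CAN exist.

Kraft sum = 0.33984375. Satisfied.


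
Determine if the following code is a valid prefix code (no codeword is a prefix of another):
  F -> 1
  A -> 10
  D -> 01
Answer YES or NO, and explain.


Checking each pair (does one codeword prefix another?):
  F='1' vs A='10': prefix -- VIOLATION

NO -- this is NOT a valid prefix code. F (1) is a prefix of A (10).


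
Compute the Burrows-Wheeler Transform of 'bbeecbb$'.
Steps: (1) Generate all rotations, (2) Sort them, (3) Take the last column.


Rotations (sorted):
  0: $bbeecbb -> last char: b
  1: b$bbeecb -> last char: b
  2: bb$bbeec -> last char: c
  3: bbeecbb$ -> last char: $
  4: beecbb$b -> last char: b
  5: cbb$bbee -> last char: e
  6: ecbb$bbe -> last char: e
  7: eecbb$bb -> last char: b


BWT = bbc$beeb


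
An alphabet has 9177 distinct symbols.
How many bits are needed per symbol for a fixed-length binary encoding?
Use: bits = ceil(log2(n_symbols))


log2(9177) = 13.1638
Bracket: 2^13 = 8192 < 9177 <= 2^14 = 16384
So ceil(log2(9177)) = 14

bits = ceil(log2(9177)) = ceil(13.1638) = 14 bits


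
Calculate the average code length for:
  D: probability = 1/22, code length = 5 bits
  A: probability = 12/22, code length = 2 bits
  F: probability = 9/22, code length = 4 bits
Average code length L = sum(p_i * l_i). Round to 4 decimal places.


Weighted contributions p_i * l_i:
  D: (1/22) * 5 = 5/22
  A: (12/22) * 2 = 24/22
  F: (9/22) * 4 = 36/22
Sum = (5 + 24 + 36)/22 = 65/22

L = 65/22 = 2.9545 bits/symbol


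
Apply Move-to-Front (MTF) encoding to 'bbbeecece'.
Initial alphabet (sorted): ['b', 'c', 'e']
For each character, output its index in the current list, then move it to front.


MTF encoding:
'b': index 0 in ['b', 'c', 'e'] -> ['b', 'c', 'e']
'b': index 0 in ['b', 'c', 'e'] -> ['b', 'c', 'e']
'b': index 0 in ['b', 'c', 'e'] -> ['b', 'c', 'e']
'e': index 2 in ['b', 'c', 'e'] -> ['e', 'b', 'c']
'e': index 0 in ['e', 'b', 'c'] -> ['e', 'b', 'c']
'c': index 2 in ['e', 'b', 'c'] -> ['c', 'e', 'b']
'e': index 1 in ['c', 'e', 'b'] -> ['e', 'c', 'b']
'c': index 1 in ['e', 'c', 'b'] -> ['c', 'e', 'b']
'e': index 1 in ['c', 'e', 'b'] -> ['e', 'c', 'b']


Output: [0, 0, 0, 2, 0, 2, 1, 1, 1]


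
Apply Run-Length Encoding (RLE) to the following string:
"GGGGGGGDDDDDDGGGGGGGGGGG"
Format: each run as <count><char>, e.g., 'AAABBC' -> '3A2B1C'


Scanning runs left to right:
  i=0: run of 'G' x 7 -> '7G'
  i=7: run of 'D' x 6 -> '6D'
  i=13: run of 'G' x 11 -> '11G'

RLE = 7G6D11G


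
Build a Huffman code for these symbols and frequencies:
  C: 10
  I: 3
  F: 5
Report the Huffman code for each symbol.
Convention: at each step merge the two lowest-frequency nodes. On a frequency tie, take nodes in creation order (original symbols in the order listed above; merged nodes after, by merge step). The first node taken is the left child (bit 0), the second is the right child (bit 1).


Huffman tree construction:
Step 1: Merge I(3) + F(5) = 8
Step 2: Merge (I+F)(8) + C(10) = 18
Read each symbol's code off the tree from the root (left child = 0, right child = 1).

Codes:
  C: 1 (length 1)
  I: 00 (length 2)
  F: 01 (length 2)
Average code length: 26/18 = 1.4444 bits/symbol


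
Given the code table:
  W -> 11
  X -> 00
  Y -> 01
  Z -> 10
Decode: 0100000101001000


Decoding:
01 -> Y
00 -> X
00 -> X
01 -> Y
01 -> Y
00 -> X
10 -> Z
00 -> X


Result: YXXYYXZX


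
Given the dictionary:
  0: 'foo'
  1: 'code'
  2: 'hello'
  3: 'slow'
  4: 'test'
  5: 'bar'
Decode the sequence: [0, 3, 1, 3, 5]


Look up each index in the dictionary:
  0 -> 'foo'
  3 -> 'slow'
  1 -> 'code'
  3 -> 'slow'
  5 -> 'bar'

Decoded: "foo slow code slow bar"


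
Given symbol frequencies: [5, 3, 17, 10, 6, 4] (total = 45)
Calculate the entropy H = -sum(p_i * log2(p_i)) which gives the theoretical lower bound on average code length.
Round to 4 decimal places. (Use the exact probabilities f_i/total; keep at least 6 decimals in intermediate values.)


Per-symbol terms -p_i * log2(p_i) with p_i = f_i/45:
  p = 5/45 = 0.111111: log2(p) = -3.169925, -p*log2(p) = 0.352214
  p = 3/45 = 0.066667: log2(p) = -3.906891, -p*log2(p) = 0.260459
  p = 17/45 = 0.377778: log2(p) = -1.404390, -p*log2(p) = 0.530547
  p = 10/45 = 0.222222: log2(p) = -2.169925, -p*log2(p) = 0.482206
  p = 6/45 = 0.133333: log2(p) = -2.906891, -p*log2(p) = 0.387585
  p = 4/45 = 0.088889: log2(p) = -3.491853, -p*log2(p) = 0.310387
H = 0.352214 + 0.260459 + 0.530547 + 0.482206 + 0.387585 + 0.310387 = 2.323398

H = 2.3234 bits/symbol


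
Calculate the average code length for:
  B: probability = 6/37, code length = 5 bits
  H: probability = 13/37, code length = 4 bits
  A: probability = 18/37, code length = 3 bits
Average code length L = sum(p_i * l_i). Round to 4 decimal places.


Weighted contributions p_i * l_i:
  B: (6/37) * 5 = 30/37
  H: (13/37) * 4 = 52/37
  A: (18/37) * 3 = 54/37
Sum = (30 + 52 + 54)/37 = 136/37

L = 136/37 = 3.6757 bits/symbol


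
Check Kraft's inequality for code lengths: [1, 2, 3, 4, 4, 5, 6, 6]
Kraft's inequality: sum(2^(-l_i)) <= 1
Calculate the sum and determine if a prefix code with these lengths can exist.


Sum = 2^(-1) + 2^(-2) + 2^(-3) + 2^(-4) + 2^(-4) + 2^(-5) + 2^(-6) + 2^(-6)
    = 0.5 + 0.25 + 0.125 + 0.0625 + 0.0625 + 0.03125 + 0.015625 + 0.015625
    = 68/64 = 1.0625
Since 1.0625 > 1, Kraft's inequality is NOT satisfied.
A prefix code with these lengths CANNOT exist.

Kraft sum = 1.0625. Not satisfied.


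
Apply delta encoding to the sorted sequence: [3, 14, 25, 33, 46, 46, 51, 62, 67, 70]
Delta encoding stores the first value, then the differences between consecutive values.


First value: 3
Deltas:
  14 - 3 = 11
  25 - 14 = 11
  33 - 25 = 8
  46 - 33 = 13
  46 - 46 = 0
  51 - 46 = 5
  62 - 51 = 11
  67 - 62 = 5
  70 - 67 = 3


Delta encoded: [3, 11, 11, 8, 13, 0, 5, 11, 5, 3]


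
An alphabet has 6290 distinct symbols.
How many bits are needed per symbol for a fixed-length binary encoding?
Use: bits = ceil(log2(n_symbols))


log2(6290) = 12.6188
Bracket: 2^12 = 4096 < 6290 <= 2^13 = 8192
So ceil(log2(6290)) = 13

bits = ceil(log2(6290)) = ceil(12.6188) = 13 bits


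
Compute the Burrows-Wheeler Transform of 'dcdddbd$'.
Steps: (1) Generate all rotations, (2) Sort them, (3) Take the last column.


Rotations (sorted):
  0: $dcdddbd -> last char: d
  1: bd$dcddd -> last char: d
  2: cdddbd$d -> last char: d
  3: d$dcdddb -> last char: b
  4: dbd$dcdd -> last char: d
  5: dcdddbd$ -> last char: $
  6: ddbd$dcd -> last char: d
  7: dddbd$dc -> last char: c


BWT = dddbd$dc


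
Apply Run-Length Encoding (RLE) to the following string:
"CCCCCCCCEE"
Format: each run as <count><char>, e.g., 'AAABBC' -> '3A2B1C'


Scanning runs left to right:
  i=0: run of 'C' x 8 -> '8C'
  i=8: run of 'E' x 2 -> '2E'

RLE = 8C2E


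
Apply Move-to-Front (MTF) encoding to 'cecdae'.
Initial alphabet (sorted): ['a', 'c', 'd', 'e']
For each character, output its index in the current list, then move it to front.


MTF encoding:
'c': index 1 in ['a', 'c', 'd', 'e'] -> ['c', 'a', 'd', 'e']
'e': index 3 in ['c', 'a', 'd', 'e'] -> ['e', 'c', 'a', 'd']
'c': index 1 in ['e', 'c', 'a', 'd'] -> ['c', 'e', 'a', 'd']
'd': index 3 in ['c', 'e', 'a', 'd'] -> ['d', 'c', 'e', 'a']
'a': index 3 in ['d', 'c', 'e', 'a'] -> ['a', 'd', 'c', 'e']
'e': index 3 in ['a', 'd', 'c', 'e'] -> ['e', 'a', 'd', 'c']


Output: [1, 3, 1, 3, 3, 3]


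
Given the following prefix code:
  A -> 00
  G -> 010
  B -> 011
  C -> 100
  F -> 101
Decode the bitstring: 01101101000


Decoding step by step:
Bits 011 -> B
Bits 011 -> B
Bits 010 -> G
Bits 00 -> A


Decoded message: BBGA


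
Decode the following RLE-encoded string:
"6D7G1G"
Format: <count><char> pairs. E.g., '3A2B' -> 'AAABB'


Expanding each <count><char> pair:
  6D -> 'DDDDDD'
  7G -> 'GGGGGGG'
  1G -> 'G'

Decoded = DDDDDDGGGGGGGG


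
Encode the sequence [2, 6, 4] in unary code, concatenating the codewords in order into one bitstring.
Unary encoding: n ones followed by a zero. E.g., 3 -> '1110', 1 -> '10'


Encode each number as n ones followed by a terminating 0:
  2 -> 110 (3 bits)
  6 -> 1111110 (7 bits)
  4 -> 11110 (5 bits)
Total length = 3 + 7 + 5 = 15 bits.

Unary([2, 6, 4]) = 110111111011110 (15 bits)


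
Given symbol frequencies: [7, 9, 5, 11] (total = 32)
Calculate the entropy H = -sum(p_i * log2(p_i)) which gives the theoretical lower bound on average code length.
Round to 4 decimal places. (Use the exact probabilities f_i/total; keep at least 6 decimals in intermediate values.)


Per-symbol terms -p_i * log2(p_i) with p_i = f_i/32:
  p = 7/32 = 0.218750: log2(p) = -2.192645, -p*log2(p) = 0.479641
  p = 9/32 = 0.281250: log2(p) = -1.830075, -p*log2(p) = 0.514709
  p = 5/32 = 0.156250: log2(p) = -2.678072, -p*log2(p) = 0.418449
  p = 11/32 = 0.343750: log2(p) = -1.540568, -p*log2(p) = 0.529570
H = 0.479641 + 0.514709 + 0.418449 + 0.529570 = 1.942369

H = 1.9424 bits/symbol


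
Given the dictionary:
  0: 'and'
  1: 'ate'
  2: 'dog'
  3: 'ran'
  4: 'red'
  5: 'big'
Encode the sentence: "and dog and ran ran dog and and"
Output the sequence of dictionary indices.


Look up each word in the dictionary:
  'and' -> 0
  'dog' -> 2
  'and' -> 0
  'ran' -> 3
  'ran' -> 3
  'dog' -> 2
  'and' -> 0
  'and' -> 0

Encoded: [0, 2, 0, 3, 3, 2, 0, 0]


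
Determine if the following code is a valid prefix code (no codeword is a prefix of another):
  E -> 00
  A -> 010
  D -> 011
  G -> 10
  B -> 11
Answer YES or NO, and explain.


Checking each pair (does one codeword prefix another?):
  E='00' vs A='010': no prefix
  E='00' vs D='011': no prefix
  E='00' vs G='10': no prefix
  E='00' vs B='11': no prefix
  A='010' vs E='00': no prefix
  A='010' vs D='011': no prefix
  A='010' vs G='10': no prefix
  A='010' vs B='11': no prefix
  D='011' vs E='00': no prefix
  D='011' vs A='010': no prefix
  D='011' vs G='10': no prefix
  D='011' vs B='11': no prefix
  G='10' vs E='00': no prefix
  G='10' vs A='010': no prefix
  G='10' vs D='011': no prefix
  G='10' vs B='11': no prefix
  B='11' vs E='00': no prefix
  B='11' vs A='010': no prefix
  B='11' vs D='011': no prefix
  B='11' vs G='10': no prefix
No violation found over all pairs.

YES -- this is a valid prefix code. No codeword is a prefix of any other codeword.


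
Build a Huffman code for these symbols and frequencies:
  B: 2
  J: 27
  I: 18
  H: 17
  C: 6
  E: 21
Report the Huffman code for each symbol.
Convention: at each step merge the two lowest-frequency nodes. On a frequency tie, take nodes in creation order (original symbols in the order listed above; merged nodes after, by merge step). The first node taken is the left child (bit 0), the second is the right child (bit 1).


Huffman tree construction:
Step 1: Merge B(2) + C(6) = 8
Step 2: Merge (B+C)(8) + H(17) = 25
Step 3: Merge I(18) + E(21) = 39
Step 4: Merge ((B+C)+H)(25) + J(27) = 52
Step 5: Merge (I+E)(39) + (((B+C)+H)+J)(52) = 91
Read each symbol's code off the tree from the root (left child = 0, right child = 1).

Codes:
  B: 1000 (length 4)
  J: 11 (length 2)
  I: 00 (length 2)
  H: 101 (length 3)
  C: 1001 (length 4)
  E: 01 (length 2)
Average code length: 215/91 = 2.3626 bits/symbol


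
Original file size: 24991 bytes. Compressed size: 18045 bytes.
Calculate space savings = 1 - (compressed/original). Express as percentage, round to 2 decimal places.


ratio = compressed/original = 18045/24991 = 0.72206
savings = 1 - ratio = 1 - 0.72206 = 0.27794
as a percentage: 0.27794 * 100 = 27.79%

Space savings = 1 - 18045/24991 = 27.79%


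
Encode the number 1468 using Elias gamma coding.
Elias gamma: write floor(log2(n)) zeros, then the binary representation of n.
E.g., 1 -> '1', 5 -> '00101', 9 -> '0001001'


num_bits = floor(log2(1468)) + 1 = 11
leading_zeros = num_bits - 1 = 10
binary(1468) = 10110111100

Elias gamma(1468) = '0000000000' + '10110111100' = 000000000010110111100 (21 bits)


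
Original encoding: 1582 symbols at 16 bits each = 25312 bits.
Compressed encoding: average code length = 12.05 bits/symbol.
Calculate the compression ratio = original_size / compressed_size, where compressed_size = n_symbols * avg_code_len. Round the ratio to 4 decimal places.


original_size = n_symbols * orig_bits = 1582 * 16 = 25312 bits
compressed_size = n_symbols * avg_code_len = 1582 * 12.05 = 19063.1 bits
ratio = original_size / compressed_size = 25312 / 19063.1 = 1.3278

Compression ratio = 1.3278


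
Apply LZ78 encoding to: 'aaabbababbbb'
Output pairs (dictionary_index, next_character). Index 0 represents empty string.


LZ78 encoding steps:
Dictionary: {0: ''}
Step 1: w='' (idx 0), next='a' -> output (0, 'a'), add 'a' as idx 1
Step 2: w='a' (idx 1), next='a' -> output (1, 'a'), add 'aa' as idx 2
Step 3: w='' (idx 0), next='b' -> output (0, 'b'), add 'b' as idx 3
Step 4: w='b' (idx 3), next='a' -> output (3, 'a'), add 'ba' as idx 4
Step 5: w='ba' (idx 4), next='b' -> output (4, 'b'), add 'bab' as idx 5
Step 6: w='b' (idx 3), next='b' -> output (3, 'b'), add 'bb' as idx 6
Step 7: w='b' (idx 3), end of input -> output (3, '')


Encoded: [(0, 'a'), (1, 'a'), (0, 'b'), (3, 'a'), (4, 'b'), (3, 'b'), (3, '')]


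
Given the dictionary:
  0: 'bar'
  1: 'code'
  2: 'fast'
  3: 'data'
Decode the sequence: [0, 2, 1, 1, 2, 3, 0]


Look up each index in the dictionary:
  0 -> 'bar'
  2 -> 'fast'
  1 -> 'code'
  1 -> 'code'
  2 -> 'fast'
  3 -> 'data'
  0 -> 'bar'

Decoded: "bar fast code code fast data bar"


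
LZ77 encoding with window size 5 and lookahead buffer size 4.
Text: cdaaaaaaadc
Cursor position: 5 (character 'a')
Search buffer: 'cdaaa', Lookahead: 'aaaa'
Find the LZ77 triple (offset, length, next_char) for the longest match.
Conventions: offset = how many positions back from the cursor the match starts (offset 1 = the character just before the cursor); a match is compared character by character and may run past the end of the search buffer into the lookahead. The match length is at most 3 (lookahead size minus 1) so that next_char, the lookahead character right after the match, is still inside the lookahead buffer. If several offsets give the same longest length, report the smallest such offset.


Try each offset into the search buffer:
  offset=1 (pos 4, char 'a'): match length 3
  offset=2 (pos 3, char 'a'): match length 3
  offset=3 (pos 2, char 'a'): match length 3
  offset=4 (pos 1, char 'd'): match length 0
  offset=5 (pos 0, char 'c'): match length 0
Longest match has length 3, found at offsets 1, 2, 3; take the smallest, offset 1.
next_char = character at position 5 + 3 = 8 -> 'a'

Best match: offset=1, length=3 (matching 'aaa' starting at position 4)
LZ77 triple: (1, 3, 'a')


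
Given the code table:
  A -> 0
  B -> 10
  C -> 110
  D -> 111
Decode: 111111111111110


Decoding:
111 -> D
111 -> D
111 -> D
111 -> D
110 -> C


Result: DDDDC


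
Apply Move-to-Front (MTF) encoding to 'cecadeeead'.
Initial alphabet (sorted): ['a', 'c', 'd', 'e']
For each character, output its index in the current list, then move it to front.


MTF encoding:
'c': index 1 in ['a', 'c', 'd', 'e'] -> ['c', 'a', 'd', 'e']
'e': index 3 in ['c', 'a', 'd', 'e'] -> ['e', 'c', 'a', 'd']
'c': index 1 in ['e', 'c', 'a', 'd'] -> ['c', 'e', 'a', 'd']
'a': index 2 in ['c', 'e', 'a', 'd'] -> ['a', 'c', 'e', 'd']
'd': index 3 in ['a', 'c', 'e', 'd'] -> ['d', 'a', 'c', 'e']
'e': index 3 in ['d', 'a', 'c', 'e'] -> ['e', 'd', 'a', 'c']
'e': index 0 in ['e', 'd', 'a', 'c'] -> ['e', 'd', 'a', 'c']
'e': index 0 in ['e', 'd', 'a', 'c'] -> ['e', 'd', 'a', 'c']
'a': index 2 in ['e', 'd', 'a', 'c'] -> ['a', 'e', 'd', 'c']
'd': index 2 in ['a', 'e', 'd', 'c'] -> ['d', 'a', 'e', 'c']


Output: [1, 3, 1, 2, 3, 3, 0, 0, 2, 2]


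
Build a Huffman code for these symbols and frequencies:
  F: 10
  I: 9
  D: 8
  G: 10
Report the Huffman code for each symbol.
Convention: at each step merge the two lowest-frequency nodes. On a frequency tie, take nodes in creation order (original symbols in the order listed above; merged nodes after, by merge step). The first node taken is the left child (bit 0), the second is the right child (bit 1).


Huffman tree construction:
Step 1: Merge D(8) + I(9) = 17
Step 2: Merge F(10) + G(10) = 20
Step 3: Merge (D+I)(17) + (F+G)(20) = 37
Read each symbol's code off the tree from the root (left child = 0, right child = 1).

Codes:
  F: 10 (length 2)
  I: 01 (length 2)
  D: 00 (length 2)
  G: 11 (length 2)
Average code length: 74/37 = 2.0000 bits/symbol


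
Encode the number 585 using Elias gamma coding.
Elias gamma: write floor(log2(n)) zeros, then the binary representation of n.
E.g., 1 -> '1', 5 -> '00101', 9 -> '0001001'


num_bits = floor(log2(585)) + 1 = 10
leading_zeros = num_bits - 1 = 9
binary(585) = 1001001001

Elias gamma(585) = '000000000' + '1001001001' = 0000000001001001001 (19 bits)


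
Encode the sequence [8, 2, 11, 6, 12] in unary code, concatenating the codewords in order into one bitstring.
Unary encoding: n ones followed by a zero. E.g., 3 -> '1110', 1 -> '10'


Encode each number as n ones followed by a terminating 0:
  8 -> 111111110 (9 bits)
  2 -> 110 (3 bits)
  11 -> 111111111110 (12 bits)
  6 -> 1111110 (7 bits)
  12 -> 1111111111110 (13 bits)
Total length = 9 + 3 + 12 + 7 + 13 = 44 bits.

Unary([8, 2, 11, 6, 12]) = 11111111011011111111111011111101111111111110 (44 bits)


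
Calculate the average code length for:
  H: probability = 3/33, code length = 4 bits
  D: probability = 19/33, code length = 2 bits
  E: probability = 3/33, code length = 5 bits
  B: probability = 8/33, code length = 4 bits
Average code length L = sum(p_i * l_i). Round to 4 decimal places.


Weighted contributions p_i * l_i:
  H: (3/33) * 4 = 12/33
  D: (19/33) * 2 = 38/33
  E: (3/33) * 5 = 15/33
  B: (8/33) * 4 = 32/33
Sum = (12 + 38 + 15 + 32)/33 = 97/33

L = 97/33 = 2.9394 bits/symbol


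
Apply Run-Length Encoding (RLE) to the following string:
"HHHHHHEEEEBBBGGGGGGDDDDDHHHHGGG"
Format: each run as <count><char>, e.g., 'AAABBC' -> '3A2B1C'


Scanning runs left to right:
  i=0: run of 'H' x 6 -> '6H'
  i=6: run of 'E' x 4 -> '4E'
  i=10: run of 'B' x 3 -> '3B'
  i=13: run of 'G' x 6 -> '6G'
  i=19: run of 'D' x 5 -> '5D'
  i=24: run of 'H' x 4 -> '4H'
  i=28: run of 'G' x 3 -> '3G'

RLE = 6H4E3B6G5D4H3G


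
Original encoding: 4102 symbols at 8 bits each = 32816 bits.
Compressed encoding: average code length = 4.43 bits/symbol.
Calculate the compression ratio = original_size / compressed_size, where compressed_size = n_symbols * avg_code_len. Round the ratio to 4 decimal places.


original_size = n_symbols * orig_bits = 4102 * 8 = 32816 bits
compressed_size = n_symbols * avg_code_len = 4102 * 4.43 = 18171.86 bits
ratio = original_size / compressed_size = 32816 / 18171.86 = 1.8059

Compression ratio = 1.8059


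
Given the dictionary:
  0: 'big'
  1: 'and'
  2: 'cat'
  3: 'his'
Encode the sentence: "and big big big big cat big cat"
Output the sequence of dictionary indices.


Look up each word in the dictionary:
  'and' -> 1
  'big' -> 0
  'big' -> 0
  'big' -> 0
  'big' -> 0
  'cat' -> 2
  'big' -> 0
  'cat' -> 2

Encoded: [1, 0, 0, 0, 0, 2, 0, 2]


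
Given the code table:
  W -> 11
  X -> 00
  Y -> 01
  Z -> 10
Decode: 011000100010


Decoding:
01 -> Y
10 -> Z
00 -> X
10 -> Z
00 -> X
10 -> Z


Result: YZXZXZ


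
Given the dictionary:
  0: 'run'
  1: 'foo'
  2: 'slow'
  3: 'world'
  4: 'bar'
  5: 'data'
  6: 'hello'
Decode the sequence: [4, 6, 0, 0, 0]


Look up each index in the dictionary:
  4 -> 'bar'
  6 -> 'hello'
  0 -> 'run'
  0 -> 'run'
  0 -> 'run'

Decoded: "bar hello run run run"


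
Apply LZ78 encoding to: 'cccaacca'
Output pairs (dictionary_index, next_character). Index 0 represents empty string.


LZ78 encoding steps:
Dictionary: {0: ''}
Step 1: w='' (idx 0), next='c' -> output (0, 'c'), add 'c' as idx 1
Step 2: w='c' (idx 1), next='c' -> output (1, 'c'), add 'cc' as idx 2
Step 3: w='' (idx 0), next='a' -> output (0, 'a'), add 'a' as idx 3
Step 4: w='a' (idx 3), next='c' -> output (3, 'c'), add 'ac' as idx 4
Step 5: w='c' (idx 1), next='a' -> output (1, 'a'), add 'ca' as idx 5


Encoded: [(0, 'c'), (1, 'c'), (0, 'a'), (3, 'c'), (1, 'a')]


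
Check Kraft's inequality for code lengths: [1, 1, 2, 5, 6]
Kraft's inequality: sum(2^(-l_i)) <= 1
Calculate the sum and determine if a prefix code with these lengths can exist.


Sum = 2^(-1) + 2^(-1) + 2^(-2) + 2^(-5) + 2^(-6)
    = 0.5 + 0.5 + 0.25 + 0.03125 + 0.015625
    = 83/64 = 1.296875
Since 1.296875 > 1, Kraft's inequality is NOT satisfied.
A prefix code with these lengths CANNOT exist.

Kraft sum = 1.296875. Not satisfied.


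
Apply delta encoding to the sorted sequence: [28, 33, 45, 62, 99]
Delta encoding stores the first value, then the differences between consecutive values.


First value: 28
Deltas:
  33 - 28 = 5
  45 - 33 = 12
  62 - 45 = 17
  99 - 62 = 37


Delta encoded: [28, 5, 12, 17, 37]


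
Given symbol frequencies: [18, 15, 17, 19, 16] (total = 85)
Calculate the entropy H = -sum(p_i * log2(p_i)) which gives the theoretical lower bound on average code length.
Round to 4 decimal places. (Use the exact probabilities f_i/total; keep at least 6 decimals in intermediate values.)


Per-symbol terms -p_i * log2(p_i) with p_i = f_i/85:
  p = 18/85 = 0.211765: log2(p) = -2.239466, -p*log2(p) = 0.474240
  p = 15/85 = 0.176471: log2(p) = -2.502500, -p*log2(p) = 0.441618
  p = 17/85 = 0.200000: log2(p) = -2.321928, -p*log2(p) = 0.464386
  p = 19/85 = 0.223529: log2(p) = -2.161463, -p*log2(p) = 0.483151
  p = 16/85 = 0.188235: log2(p) = -2.409391, -p*log2(p) = 0.453532
H = 0.474240 + 0.441618 + 0.464386 + 0.483151 + 0.453532 = 2.316927

H = 2.3169 bits/symbol


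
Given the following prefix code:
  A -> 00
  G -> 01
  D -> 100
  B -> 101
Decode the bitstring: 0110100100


Decoding step by step:
Bits 01 -> G
Bits 101 -> B
Bits 00 -> A
Bits 100 -> D


Decoded message: GBAD


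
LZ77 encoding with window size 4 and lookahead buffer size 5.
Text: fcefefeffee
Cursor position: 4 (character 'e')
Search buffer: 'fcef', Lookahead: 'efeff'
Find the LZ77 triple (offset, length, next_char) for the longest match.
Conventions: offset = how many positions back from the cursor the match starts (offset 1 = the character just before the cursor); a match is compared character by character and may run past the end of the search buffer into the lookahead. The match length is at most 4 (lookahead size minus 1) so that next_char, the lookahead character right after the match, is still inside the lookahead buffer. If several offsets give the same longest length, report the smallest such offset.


Try each offset into the search buffer:
  offset=1 (pos 3, char 'f'): match length 0
  offset=2 (pos 2, char 'e'): match length 4
  offset=3 (pos 1, char 'c'): match length 0
  offset=4 (pos 0, char 'f'): match length 0
Longest match has length 4 at offset 2.
next_char = character at position 4 + 4 = 8 -> 'f'

Best match: offset=2, length=4 (matching 'efef' starting at position 2)
LZ77 triple: (2, 4, 'f')


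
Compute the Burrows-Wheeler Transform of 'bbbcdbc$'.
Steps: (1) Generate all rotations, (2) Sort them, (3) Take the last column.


Rotations (sorted):
  0: $bbbcdbc -> last char: c
  1: bbbcdbc$ -> last char: $
  2: bbcdbc$b -> last char: b
  3: bc$bbbcd -> last char: d
  4: bcdbc$bb -> last char: b
  5: c$bbbcdb -> last char: b
  6: cdbc$bbb -> last char: b
  7: dbc$bbbc -> last char: c


BWT = c$bdbbbc


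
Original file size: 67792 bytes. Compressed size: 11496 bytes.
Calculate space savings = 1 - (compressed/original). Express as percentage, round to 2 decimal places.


ratio = compressed/original = 11496/67792 = 0.169578
savings = 1 - ratio = 1 - 0.169578 = 0.830422
as a percentage: 0.830422 * 100 = 83.04%

Space savings = 1 - 11496/67792 = 83.04%


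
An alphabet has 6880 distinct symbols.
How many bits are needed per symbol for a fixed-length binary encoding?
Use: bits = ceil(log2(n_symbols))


log2(6880) = 12.7482
Bracket: 2^12 = 4096 < 6880 <= 2^13 = 8192
So ceil(log2(6880)) = 13

bits = ceil(log2(6880)) = ceil(12.7482) = 13 bits


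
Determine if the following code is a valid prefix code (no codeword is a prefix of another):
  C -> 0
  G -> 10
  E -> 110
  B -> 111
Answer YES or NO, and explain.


Checking each pair (does one codeword prefix another?):
  C='0' vs G='10': no prefix
  C='0' vs E='110': no prefix
  C='0' vs B='111': no prefix
  G='10' vs C='0': no prefix
  G='10' vs E='110': no prefix
  G='10' vs B='111': no prefix
  E='110' vs C='0': no prefix
  E='110' vs G='10': no prefix
  E='110' vs B='111': no prefix
  B='111' vs C='0': no prefix
  B='111' vs G='10': no prefix
  B='111' vs E='110': no prefix
No violation found over all pairs.

YES -- this is a valid prefix code. No codeword is a prefix of any other codeword.
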